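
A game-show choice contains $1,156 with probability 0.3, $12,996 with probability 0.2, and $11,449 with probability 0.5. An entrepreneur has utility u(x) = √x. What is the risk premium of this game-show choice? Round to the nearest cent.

$1,188.25

E[u] = 0.3·√1156 + 0.2·√12996 + 0.5·√11449 = 0.3·34 + 0.2·114 + 0.5·107 = 86.5
CE = (86.5)² = 7482.25
Risk premium = EV − CE = 8670.5 − 7482.25 = 1188.25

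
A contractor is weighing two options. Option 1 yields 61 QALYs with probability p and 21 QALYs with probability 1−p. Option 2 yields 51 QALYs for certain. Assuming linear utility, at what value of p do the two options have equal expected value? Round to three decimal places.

p = 0.750

p·61 + (1−p)·21 = 51
40p + 21 = 51
p = (51 − 21) / 40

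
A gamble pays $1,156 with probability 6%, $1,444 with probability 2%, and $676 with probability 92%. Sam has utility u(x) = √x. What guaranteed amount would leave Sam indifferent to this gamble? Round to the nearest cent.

E[u] = 0.06·√1156 + 0.02·√1444 + 0.92·√676 = 0.06·34 + 0.02·38 + 0.92·26 = 26.72
CE = (26.72)² = 713.9584

$713.96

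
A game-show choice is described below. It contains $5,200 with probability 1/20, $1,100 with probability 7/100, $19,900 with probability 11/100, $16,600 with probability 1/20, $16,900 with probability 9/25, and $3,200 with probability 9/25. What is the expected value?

$10,592

EV = 1/20 × 5200 + 7/100 × 1100 + 11/100 × 19900 + 1/20 × 16600 + 9/25 × 16900 + 9/25 × 3200 = 260 + 77 + 2189 + 830 + 6084 + 1152 = 10592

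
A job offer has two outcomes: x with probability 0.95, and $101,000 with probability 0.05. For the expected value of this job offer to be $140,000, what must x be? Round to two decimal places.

x = $142,052.63

0.95·x + 0.05·101000 = 140000
0.95·x = 140000 − 5050 = 134950
x = 134950 / 0.95 = 142052.6316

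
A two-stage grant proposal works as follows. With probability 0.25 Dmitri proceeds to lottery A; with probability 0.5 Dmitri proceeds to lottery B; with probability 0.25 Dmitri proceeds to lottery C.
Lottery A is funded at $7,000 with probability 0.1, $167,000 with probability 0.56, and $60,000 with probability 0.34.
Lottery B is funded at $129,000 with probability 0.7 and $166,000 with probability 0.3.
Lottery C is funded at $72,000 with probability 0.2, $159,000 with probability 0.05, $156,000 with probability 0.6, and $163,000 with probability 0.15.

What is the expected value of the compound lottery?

$133,805

EV(A) = 0.1 × 7000 + 0.56 × 167000 + 0.34 × 60000 = 700 + 93520 + 20400 = 114620
EV(B) = 0.7 × 129000 + 0.3 × 166000 = 90300 + 49800 = 140100
EV(C) = 0.2 × 72000 + 0.05 × 159000 + 0.6 × 156000 + 0.15 × 163000 = 14400 + 7950 + 93600 + 24450 = 140400
Overall = 0.25 × 114620 + 0.5 × 140100 + 0.25 × 140400 = 28655 + 70050 + 35100 = 133805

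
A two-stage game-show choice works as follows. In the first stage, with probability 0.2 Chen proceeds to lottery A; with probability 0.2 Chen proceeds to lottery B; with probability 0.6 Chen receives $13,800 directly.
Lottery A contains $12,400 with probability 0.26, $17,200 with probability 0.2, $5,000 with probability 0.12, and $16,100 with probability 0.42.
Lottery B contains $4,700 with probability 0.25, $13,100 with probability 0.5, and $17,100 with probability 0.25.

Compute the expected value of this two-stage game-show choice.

$13,485.20

EV(A) = 0.26 × 12400 + 0.2 × 17200 + 0.12 × 5000 + 0.42 × 16100 = 3224 + 3440 + 600 + 6762 = 14026
EV(B) = 0.25 × 4700 + 0.5 × 13100 + 0.25 × 17100 = 1175 + 6550 + 4275 = 12000
Branch C: 13800 (certain)
Overall = 0.2 × 14026 + 0.2 × 12000 + 0.6 × 13800 = 2805.2 + 2400 + 8280 = 13485.2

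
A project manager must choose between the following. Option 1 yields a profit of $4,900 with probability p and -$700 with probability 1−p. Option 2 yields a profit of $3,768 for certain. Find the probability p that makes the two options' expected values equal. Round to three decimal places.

p = 0.798

p·4900 + (1−p)·(-700) = 3768
5600p − 700 = 3768
p = (3768 + 700) / 5600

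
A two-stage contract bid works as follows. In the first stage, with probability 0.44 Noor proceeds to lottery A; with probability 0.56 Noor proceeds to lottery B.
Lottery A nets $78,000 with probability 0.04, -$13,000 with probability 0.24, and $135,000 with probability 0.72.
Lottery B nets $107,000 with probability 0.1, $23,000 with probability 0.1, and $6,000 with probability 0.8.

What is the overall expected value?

EV(A) = 0.04 × 78000 + 0.24 × (-13000) + 0.72 × 135000 = 3120 − 3120 + 97200 = 97200
EV(B) = 0.1 × 107000 + 0.1 × 23000 + 0.8 × 6000 = 10700 + 2300 + 4800 = 17800
Overall = 0.44 × 97200 + 0.56 × 17800 = 42768 + 9968 = 52736

$52,736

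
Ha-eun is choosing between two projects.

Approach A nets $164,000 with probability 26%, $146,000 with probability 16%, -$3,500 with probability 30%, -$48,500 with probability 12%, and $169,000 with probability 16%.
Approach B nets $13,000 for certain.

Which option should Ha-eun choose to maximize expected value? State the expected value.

Approach A = 0.26 × 164000 + 0.16 × 146000 + 0.3 × (-3500) + 0.12 × (-48500) + 0.16 × 169000 = 42640 + 23360 − 1050 − 5820 + 27040 = 86170
Approach B: 13000 (certain)

Approach A ($86,170)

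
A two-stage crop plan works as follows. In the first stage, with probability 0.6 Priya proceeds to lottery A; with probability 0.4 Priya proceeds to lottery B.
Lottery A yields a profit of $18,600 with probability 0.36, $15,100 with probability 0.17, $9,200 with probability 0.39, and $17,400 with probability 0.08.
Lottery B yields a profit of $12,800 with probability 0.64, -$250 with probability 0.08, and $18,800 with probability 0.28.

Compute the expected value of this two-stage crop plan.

$13,920.20

EV(A) = 0.36 × 18600 + 0.17 × 15100 + 0.39 × 9200 + 0.08 × 17400 = 6696 + 2567 + 3588 + 1392 = 14243
EV(B) = 0.64 × 12800 + 0.08 × (-250) + 0.28 × 18800 = 8192 − 20 + 5264 = 13436
Overall = 0.6 × 14243 + 0.4 × 13436 = 8545.8 + 5374.4 = 13920.2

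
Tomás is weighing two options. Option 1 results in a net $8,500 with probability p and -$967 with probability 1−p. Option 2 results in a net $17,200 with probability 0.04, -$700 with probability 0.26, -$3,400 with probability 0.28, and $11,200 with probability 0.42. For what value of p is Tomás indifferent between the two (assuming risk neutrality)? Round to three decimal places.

p = 0.552

EV(Option 2) = 0.04 × 17200 + 0.26 × (-700) + 0.28 × (-3400) + 0.42 × 11200 = 688 − 182 − 952 + 4704 = 4258
p·8500 + (1−p)·(-967) = 4258
9467p − 967 = 4258
p = (4258 + 967) / 9467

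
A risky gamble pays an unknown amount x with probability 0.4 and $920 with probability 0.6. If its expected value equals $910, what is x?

0.4·x + 0.6·920 = 910
0.4·x = 910 − 552 = 358
x = 358 / 0.4 = 895

x = $895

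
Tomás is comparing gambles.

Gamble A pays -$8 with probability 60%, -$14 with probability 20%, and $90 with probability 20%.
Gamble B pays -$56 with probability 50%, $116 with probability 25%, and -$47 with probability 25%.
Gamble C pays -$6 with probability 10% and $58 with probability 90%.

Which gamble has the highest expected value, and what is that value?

Gamble C ($51.60)

Gamble A = 0.6 × (-8) + 0.2 × (-14) + 0.2 × 90 = -4.8 − 2.8 + 18 = 10.4
Gamble B = 0.5 × (-56) + 0.25 × 116 + 0.25 × (-47) = -28 + 29 − 11.75 = -10.75
Gamble C = 0.1 × (-6) + 0.9 × 58 = -0.6 + 52.2 = 51.6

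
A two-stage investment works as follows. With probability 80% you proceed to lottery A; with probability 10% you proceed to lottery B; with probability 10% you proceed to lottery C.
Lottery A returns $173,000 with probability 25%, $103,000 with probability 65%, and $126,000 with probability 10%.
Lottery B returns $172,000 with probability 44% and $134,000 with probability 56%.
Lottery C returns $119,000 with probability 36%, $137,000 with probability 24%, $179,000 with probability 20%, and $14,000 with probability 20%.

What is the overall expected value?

$124,744

EV(A) = 0.25 × 173000 + 0.65 × 103000 + 0.1 × 126000 = 43250 + 66950 + 12600 = 122800
EV(B) = 0.44 × 172000 + 0.56 × 134000 = 75680 + 75040 = 150720
EV(C) = 0.36 × 119000 + 0.24 × 137000 + 0.2 × 179000 + 0.2 × 14000 = 42840 + 32880 + 35800 + 2800 = 114320
Overall = 0.8 × 122800 + 0.1 × 150720 + 0.1 × 114320 = 98240 + 15072 + 11432 = 124744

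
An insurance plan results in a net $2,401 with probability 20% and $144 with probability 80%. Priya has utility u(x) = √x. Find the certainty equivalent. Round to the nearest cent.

$376.36

E[u] = 0.2·√2401 + 0.8·√144 = 0.2·49 + 0.8·12 = 19.4
CE = (19.4)² = 376.36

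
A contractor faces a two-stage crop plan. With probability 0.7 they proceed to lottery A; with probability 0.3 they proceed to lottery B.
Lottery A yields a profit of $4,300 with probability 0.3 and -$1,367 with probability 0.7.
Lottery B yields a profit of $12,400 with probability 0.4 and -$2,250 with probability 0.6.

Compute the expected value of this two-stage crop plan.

$1,316.17

EV(A) = 0.3 × 4300 + 0.7 × (-1367) = 1290 − 956.9 = 333.1
EV(B) = 0.4 × 12400 + 0.6 × (-2250) = 4960 − 1350 = 3610
Overall = 0.7 × 333.1 + 0.3 × 3610 = 233.17 + 1083 = 1316.17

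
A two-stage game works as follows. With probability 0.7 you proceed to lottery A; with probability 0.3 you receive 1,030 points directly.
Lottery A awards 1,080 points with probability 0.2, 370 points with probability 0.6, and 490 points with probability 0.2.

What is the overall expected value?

684.2 points

EV(A) = 0.2 × 1080 + 0.6 × 370 + 0.2 × 490 = 216 + 222 + 98 = 536
Branch B: 1030 (certain)
Overall = 0.7 × 536 + 0.3 × 1030 = 375.2 + 309 = 684.2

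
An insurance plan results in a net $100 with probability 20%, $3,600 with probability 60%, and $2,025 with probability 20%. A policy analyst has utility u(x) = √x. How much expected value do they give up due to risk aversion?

E[u] = 0.2·√100 + 0.6·√3600 + 0.2·√2025 = 0.2·10 + 0.6·60 + 0.2·45 = 47
CE = (47)² = 2209
Risk premium = EV − CE = 2585 − 2209 = 376

$376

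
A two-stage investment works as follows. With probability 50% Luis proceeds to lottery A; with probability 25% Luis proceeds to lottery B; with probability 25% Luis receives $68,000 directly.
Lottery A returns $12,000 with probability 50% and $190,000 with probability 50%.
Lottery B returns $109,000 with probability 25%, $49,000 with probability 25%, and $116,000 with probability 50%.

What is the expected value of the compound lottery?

EV(A) = 0.5 × 12000 + 0.5 × 190000 = 6000 + 95000 = 101000
EV(B) = 0.25 × 109000 + 0.25 × 49000 + 0.5 × 116000 = 27250 + 12250 + 58000 = 97500
Branch C: 68000 (certain)
Overall = 0.5 × 101000 + 0.25 × 97500 + 0.25 × 68000 = 50500 + 24375 + 17000 = 91875

$91,875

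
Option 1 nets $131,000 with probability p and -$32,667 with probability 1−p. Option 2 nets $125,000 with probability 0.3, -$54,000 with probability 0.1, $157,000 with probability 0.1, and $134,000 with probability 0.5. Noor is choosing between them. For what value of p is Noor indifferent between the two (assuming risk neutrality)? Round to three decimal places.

p = 0.901

EV(Option 2) = 0.3 × 125000 + 0.1 × (-54000) + 0.1 × 157000 + 0.5 × 134000 = 37500 − 5400 + 15700 + 67000 = 114800
p·131000 + (1−p)·(-32667) = 114800
163667p − 32667 = 114800
p = (114800 + 32667) / 163667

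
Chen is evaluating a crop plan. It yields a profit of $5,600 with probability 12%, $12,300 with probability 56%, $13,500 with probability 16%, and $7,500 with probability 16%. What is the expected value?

$10,920

EV = 0.12 × 5600 + 0.56 × 12300 + 0.16 × 13500 + 0.16 × 7500 = 672 + 6888 + 2160 + 1200 = 10920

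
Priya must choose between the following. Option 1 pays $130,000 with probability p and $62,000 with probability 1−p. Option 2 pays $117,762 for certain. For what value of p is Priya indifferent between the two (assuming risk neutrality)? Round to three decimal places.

p = 0.820

p·130000 + (1−p)·62000 = 117762
68000p + 62000 = 117762
p = (117762 − 62000) / 68000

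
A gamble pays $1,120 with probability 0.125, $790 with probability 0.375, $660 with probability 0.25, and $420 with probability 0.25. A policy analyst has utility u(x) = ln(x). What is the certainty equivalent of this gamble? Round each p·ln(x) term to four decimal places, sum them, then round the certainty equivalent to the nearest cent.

E[u] = 0.125·ln(1120) + 0.375·ln(790) + 0.25·ln(660) + 0.25·ln(420) = 0.8776 + 2.5020 + 1.6231 + 1.5101 = 6.5128
CE = e^6.5128 ≈ 673.71

$673.71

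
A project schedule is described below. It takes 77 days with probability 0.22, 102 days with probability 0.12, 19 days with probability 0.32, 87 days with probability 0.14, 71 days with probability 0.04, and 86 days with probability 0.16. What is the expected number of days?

EV = 0.22 × 77 + 0.12 × 102 + 0.32 × 19 + 0.14 × 87 + 0.04 × 71 + 0.16 × 86 = 16.94 + 12.24 + 6.08 + 12.18 + 2.84 + 13.76 = 64.04

64.04 days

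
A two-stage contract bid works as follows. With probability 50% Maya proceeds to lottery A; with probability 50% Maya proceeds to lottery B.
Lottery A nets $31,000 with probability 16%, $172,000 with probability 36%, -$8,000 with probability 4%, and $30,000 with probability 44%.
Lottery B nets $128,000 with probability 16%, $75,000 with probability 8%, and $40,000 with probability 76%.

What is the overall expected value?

EV(A) = 0.16 × 31000 + 0.36 × 172000 + 0.04 × (-8000) + 0.44 × 30000 = 4960 + 61920 − 320 + 13200 = 79760
EV(B) = 0.16 × 128000 + 0.08 × 75000 + 0.76 × 40000 = 20480 + 6000 + 30400 = 56880
Overall = 0.5 × 79760 + 0.5 × 56880 = 39880 + 28440 = 68320

$68,320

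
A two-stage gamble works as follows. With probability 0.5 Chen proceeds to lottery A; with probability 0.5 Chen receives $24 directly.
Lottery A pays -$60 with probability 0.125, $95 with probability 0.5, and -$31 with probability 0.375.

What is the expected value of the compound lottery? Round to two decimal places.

$26.19

EV(A) = 0.125 × (-60) + 0.5 × 95 + 0.375 × (-31) = -7.5 + 47.5 − 11.625 = 28.375
Branch B: 24 (certain)
Overall = 0.5 × 28.375 + 0.5 × 24 = 14.1875 + 12 = 26.1875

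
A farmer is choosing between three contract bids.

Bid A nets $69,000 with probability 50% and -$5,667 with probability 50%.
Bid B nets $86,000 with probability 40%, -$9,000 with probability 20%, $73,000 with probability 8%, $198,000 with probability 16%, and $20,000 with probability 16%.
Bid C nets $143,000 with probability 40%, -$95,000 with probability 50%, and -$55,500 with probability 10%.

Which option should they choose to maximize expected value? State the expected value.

Bid B ($73,320)

Bid A = 0.5 × 69000 + 0.5 × (-5667) = 34500 − 2833.5 = 31666.5
Bid B = 0.4 × 86000 + 0.2 × (-9000) + 0.08 × 73000 + 0.16 × 198000 + 0.16 × 20000 = 34400 − 1800 + 5840 + 31680 + 3200 = 73320
Bid C = 0.4 × 143000 + 0.5 × (-95000) + 0.1 × (-55500) = 57200 − 47500 − 5550 = 4150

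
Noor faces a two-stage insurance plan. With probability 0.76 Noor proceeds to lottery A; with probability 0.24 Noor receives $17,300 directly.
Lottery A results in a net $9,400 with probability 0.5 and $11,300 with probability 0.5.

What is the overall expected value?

$12,018

EV(A) = 0.5 × 9400 + 0.5 × 11300 = 4700 + 5650 = 10350
Branch B: 17300 (certain)
Overall = 0.76 × 10350 + 0.24 × 17300 = 7866 + 4152 = 12018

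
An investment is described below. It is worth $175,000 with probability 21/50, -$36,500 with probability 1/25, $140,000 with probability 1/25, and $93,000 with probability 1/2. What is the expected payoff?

EV = 21/50 × 175000 + 1/25 × (-36500) + 1/25 × 140000 + 1/2 × 93000 = 73500 − 1460 + 5600 + 46500 = 124140

$124,140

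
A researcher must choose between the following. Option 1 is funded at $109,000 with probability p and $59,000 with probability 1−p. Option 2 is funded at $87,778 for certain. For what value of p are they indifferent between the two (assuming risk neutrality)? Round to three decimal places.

p = 0.576

p·109000 + (1−p)·59000 = 87778
50000p + 59000 = 87778
p = (87778 − 59000) / 50000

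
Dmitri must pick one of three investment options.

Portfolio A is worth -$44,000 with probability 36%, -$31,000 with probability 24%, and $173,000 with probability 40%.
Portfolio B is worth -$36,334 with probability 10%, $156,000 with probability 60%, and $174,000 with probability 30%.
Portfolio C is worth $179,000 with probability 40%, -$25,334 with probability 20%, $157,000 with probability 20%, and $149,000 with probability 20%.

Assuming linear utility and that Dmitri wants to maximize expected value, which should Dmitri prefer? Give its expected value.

Portfolio B ($142,166.60)

Portfolio A = 0.36 × (-44000) + 0.24 × (-31000) + 0.4 × 173000 = -15840 − 7440 + 69200 = 45920
Portfolio B = 0.1 × (-36334) + 0.6 × 156000 + 0.3 × 174000 = -3633.4 + 93600 + 52200 = 142166.6
Portfolio C = 0.4 × 179000 + 0.2 × (-25334) + 0.2 × 157000 + 0.2 × 149000 = 71600 − 5066.8 + 31400 + 29800 = 127733.2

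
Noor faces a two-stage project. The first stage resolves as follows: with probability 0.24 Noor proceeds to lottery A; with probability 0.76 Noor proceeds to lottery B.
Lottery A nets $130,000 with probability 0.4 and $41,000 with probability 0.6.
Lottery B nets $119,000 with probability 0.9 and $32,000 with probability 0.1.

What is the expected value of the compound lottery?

EV(A) = 0.4 × 130000 + 0.6 × 41000 = 52000 + 24600 = 76600
EV(B) = 0.9 × 119000 + 0.1 × 32000 = 107100 + 3200 = 110300
Overall = 0.24 × 76600 + 0.76 × 110300 = 18384 + 83828 = 102212

$102,212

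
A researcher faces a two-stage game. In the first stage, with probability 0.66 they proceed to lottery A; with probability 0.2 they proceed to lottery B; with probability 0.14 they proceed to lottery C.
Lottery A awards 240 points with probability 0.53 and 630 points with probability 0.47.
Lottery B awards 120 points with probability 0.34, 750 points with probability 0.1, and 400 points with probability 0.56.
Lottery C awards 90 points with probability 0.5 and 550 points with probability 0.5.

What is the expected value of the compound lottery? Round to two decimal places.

EV(A) = 0.53 × 240 + 0.47 × 630 = 127.2 + 296.1 = 423.3
EV(B) = 0.34 × 120 + 0.1 × 750 + 0.56 × 400 = 40.8 + 75 + 224 = 339.8
EV(C) = 0.5 × 90 + 0.5 × 550 = 45 + 275 = 320
Overall = 0.66 × 423.3 + 0.2 × 339.8 + 0.14 × 320 = 279.378 + 67.96 + 44.8 = 392.138

392.14 points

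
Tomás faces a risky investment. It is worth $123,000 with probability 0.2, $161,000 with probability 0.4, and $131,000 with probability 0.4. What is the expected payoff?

EV = 0.2 × 123000 + 0.4 × 161000 + 0.4 × 131000 = 24600 + 64400 + 52400 = 141400

$141,400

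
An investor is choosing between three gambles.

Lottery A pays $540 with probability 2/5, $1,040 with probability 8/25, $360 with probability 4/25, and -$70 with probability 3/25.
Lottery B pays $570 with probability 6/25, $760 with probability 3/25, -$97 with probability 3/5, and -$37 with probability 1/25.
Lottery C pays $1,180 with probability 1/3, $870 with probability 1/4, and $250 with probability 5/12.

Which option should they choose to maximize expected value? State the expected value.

Lottery C ($715)

Lottery A = 2/5 × 540 + 8/25 × 1040 + 4/25 × 360 + 3/25 × (-70) = 216 + 332.8 + 57.6 − 8.4 = 598
Lottery B = 6/25 × 570 + 3/25 × 760 + 3/5 × (-97) + 1/25 × (-37) = 136.8 + 91.2 − 58.2 − 1.48 = 168.32
Lottery C = 1/3 × 1180 + 1/4 × 870 + 5/12 × 250 = 393.3333 + 217.5 + 104.1667 = 715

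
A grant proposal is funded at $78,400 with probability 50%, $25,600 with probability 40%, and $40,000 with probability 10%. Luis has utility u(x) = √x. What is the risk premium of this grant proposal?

$3,264

E[u] = 0.5·√78400 + 0.4·√25600 + 0.1·√40000 = 0.5·280 + 0.4·160 + 0.1·200 = 224
CE = (224)² = 50176
Risk premium = EV − CE = 53440 − 50176 = 3264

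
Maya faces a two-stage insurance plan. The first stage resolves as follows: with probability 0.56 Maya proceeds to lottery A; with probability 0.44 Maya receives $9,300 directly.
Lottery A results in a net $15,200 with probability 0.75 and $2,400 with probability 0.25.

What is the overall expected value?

EV(A) = 0.75 × 15200 + 0.25 × 2400 = 11400 + 600 = 12000
Branch B: 9300 (certain)
Overall = 0.56 × 12000 + 0.44 × 9300 = 6720 + 4092 = 10812

$10,812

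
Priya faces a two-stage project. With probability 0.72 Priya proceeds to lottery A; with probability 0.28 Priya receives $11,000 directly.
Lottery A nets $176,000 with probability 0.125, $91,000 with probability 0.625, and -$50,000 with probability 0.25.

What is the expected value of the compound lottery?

$50,870

EV(A) = 0.125 × 176000 + 0.625 × 91000 + 0.25 × (-50000) = 22000 + 56875 − 12500 = 66375
Branch B: 11000 (certain)
Overall = 0.72 × 66375 + 0.28 × 11000 = 47790 + 3080 = 50870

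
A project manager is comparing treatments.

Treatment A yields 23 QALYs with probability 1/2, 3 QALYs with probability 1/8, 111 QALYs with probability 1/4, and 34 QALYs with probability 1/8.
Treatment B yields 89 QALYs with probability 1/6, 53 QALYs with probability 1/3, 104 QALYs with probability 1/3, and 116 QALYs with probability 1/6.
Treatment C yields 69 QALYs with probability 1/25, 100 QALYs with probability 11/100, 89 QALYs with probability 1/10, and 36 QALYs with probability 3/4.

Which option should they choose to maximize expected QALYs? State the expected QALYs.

Treatment A = 1/2 × 23 + 1/8 × 3 + 1/4 × 111 + 1/8 × 34 = 11.5 + 0.375 + 27.75 + 4.25 = 43.875
Treatment B = 1/6 × 89 + 1/3 × 53 + 1/3 × 104 + 1/6 × 116 = 14.8333 + 17.6667 + 34.6667 + 19.3333 = 86.5
Treatment C = 1/25 × 69 + 11/100 × 100 + 1/10 × 89 + 3/4 × 36 = 2.76 + 11 + 8.9 + 27 = 49.66

Treatment B (86.5 QALYs)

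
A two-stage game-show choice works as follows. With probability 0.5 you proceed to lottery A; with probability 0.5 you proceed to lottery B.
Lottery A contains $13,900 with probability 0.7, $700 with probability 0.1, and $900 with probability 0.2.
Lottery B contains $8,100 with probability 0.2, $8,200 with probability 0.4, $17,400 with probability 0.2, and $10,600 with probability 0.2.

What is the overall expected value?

$10,240

EV(A) = 0.7 × 13900 + 0.1 × 700 + 0.2 × 900 = 9730 + 70 + 180 = 9980
EV(B) = 0.2 × 8100 + 0.4 × 8200 + 0.2 × 17400 + 0.2 × 10600 = 1620 + 3280 + 3480 + 2120 = 10500
Overall = 0.5 × 9980 + 0.5 × 10500 = 4990 + 5250 = 10240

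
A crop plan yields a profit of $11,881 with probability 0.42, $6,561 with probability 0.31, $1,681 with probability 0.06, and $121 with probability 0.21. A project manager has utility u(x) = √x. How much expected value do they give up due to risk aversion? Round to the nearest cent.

$1,425.76

E[u] = 0.42·√11881 + 0.31·√6561 + 0.06·√1681 + 0.21·√121 = 0.42·109 + 0.31·81 + 0.06·41 + 0.21·11 = 75.66
CE = (75.66)² = 5724.4356
Risk premium = EV − CE = 7150.2 − 5724.4356 = 1425.7644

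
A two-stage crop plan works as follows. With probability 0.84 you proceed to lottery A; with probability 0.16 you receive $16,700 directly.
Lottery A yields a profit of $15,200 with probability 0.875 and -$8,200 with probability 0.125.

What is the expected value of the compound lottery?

EV(A) = 0.875 × 15200 + 0.125 × (-8200) = 13300 − 1025 = 12275
Branch B: 16700 (certain)
Overall = 0.84 × 12275 + 0.16 × 16700 = 10311 + 2672 = 12983

$12,983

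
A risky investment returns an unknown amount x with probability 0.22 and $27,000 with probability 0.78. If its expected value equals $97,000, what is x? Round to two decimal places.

0.22·x + 0.78·27000 = 97000
0.22·x = 97000 − 21060 = 75940
x = 75940 / 0.22 = 345181.8182

x = $345,181.82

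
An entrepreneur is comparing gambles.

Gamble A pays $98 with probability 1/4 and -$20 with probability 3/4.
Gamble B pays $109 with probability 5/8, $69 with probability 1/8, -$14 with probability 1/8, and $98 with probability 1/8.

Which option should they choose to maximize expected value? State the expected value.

Gamble A = 1/4 × 98 + 3/4 × (-20) = 24.5 − 15 = 9.5
Gamble B = 5/8 × 109 + 1/8 × 69 + 1/8 × (-14) + 1/8 × 98 = 68.125 + 8.625 − 1.75 + 12.25 = 87.25

Gamble B ($87.25)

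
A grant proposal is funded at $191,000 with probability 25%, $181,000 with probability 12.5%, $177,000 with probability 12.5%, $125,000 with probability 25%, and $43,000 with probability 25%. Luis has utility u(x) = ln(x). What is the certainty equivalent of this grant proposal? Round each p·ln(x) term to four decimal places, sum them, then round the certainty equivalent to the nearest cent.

$116,424.70

E[u] = 0.25·ln(191000) + 0.125·ln(181000) + 0.125·ln(177000) + 0.25·ln(125000) + 0.25·ln(43000) = 3.0400 + 1.5133 + 1.5105 + 2.9340 + 2.6672 = 11.6650
CE = e^11.6650 ≈ 116424.70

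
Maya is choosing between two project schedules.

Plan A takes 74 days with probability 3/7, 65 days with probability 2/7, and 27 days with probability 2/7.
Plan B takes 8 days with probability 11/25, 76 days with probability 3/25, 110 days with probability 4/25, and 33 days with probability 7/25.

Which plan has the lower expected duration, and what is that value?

Plan B (39.48 days)

Plan A = 3/7 × 74 + 2/7 × 65 + 2/7 × 27 = 31.7143 + 18.5714 + 7.7143 = 58
Plan B = 11/25 × 8 + 3/25 × 76 + 4/25 × 110 + 7/25 × 33 = 3.52 + 9.12 + 17.6 + 9.24 = 39.48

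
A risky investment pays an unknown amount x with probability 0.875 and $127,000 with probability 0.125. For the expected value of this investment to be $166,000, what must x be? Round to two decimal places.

0.875·x + 0.125·127000 = 166000
0.875·x = 166000 − 15875 = 150125
x = 150125 / 0.875 = 171571.4286

x = $171,571.43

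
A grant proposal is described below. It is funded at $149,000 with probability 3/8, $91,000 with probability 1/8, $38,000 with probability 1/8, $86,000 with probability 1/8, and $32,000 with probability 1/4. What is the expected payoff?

$90,750

EV = 3/8 × 149000 + 1/8 × 91000 + 1/8 × 38000 + 1/8 × 86000 + 1/4 × 32000 = 55875 + 11375 + 4750 + 10750 + 8000 = 90750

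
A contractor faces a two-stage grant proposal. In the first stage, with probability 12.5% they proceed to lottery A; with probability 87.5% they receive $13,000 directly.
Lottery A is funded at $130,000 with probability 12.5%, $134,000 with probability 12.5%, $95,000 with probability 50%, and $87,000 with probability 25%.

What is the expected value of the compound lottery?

$24,156.25

EV(A) = 0.125 × 130000 + 0.125 × 134000 + 0.5 × 95000 + 0.25 × 87000 = 16250 + 16750 + 47500 + 21750 = 102250
Branch B: 13000 (certain)
Overall = 0.125 × 102250 + 0.875 × 13000 = 12781.25 + 11375 = 24156.25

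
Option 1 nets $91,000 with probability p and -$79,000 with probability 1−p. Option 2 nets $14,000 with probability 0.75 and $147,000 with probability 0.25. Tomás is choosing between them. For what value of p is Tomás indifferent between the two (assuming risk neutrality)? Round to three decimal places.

EV(Option 2) = 0.75 × 14000 + 0.25 × 147000 = 10500 + 36750 = 47250
p·91000 + (1−p)·(-79000) = 47250
170000p − 79000 = 47250
p = (47250 + 79000) / 170000

p = 0.743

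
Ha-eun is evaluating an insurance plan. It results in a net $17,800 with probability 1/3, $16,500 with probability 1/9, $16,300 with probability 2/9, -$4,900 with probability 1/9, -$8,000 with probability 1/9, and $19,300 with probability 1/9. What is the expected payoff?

EV = 1/3 × 17800 + 1/9 × 16500 + 2/9 × 16300 + 1/9 × (-4900) + 1/9 × (-8000) + 1/9 × 19300 = 5933.3333 + 1833.3333 + 3622.2222 − 544.4444 − 888.8889 + 2144.4444 = 12100

$12,100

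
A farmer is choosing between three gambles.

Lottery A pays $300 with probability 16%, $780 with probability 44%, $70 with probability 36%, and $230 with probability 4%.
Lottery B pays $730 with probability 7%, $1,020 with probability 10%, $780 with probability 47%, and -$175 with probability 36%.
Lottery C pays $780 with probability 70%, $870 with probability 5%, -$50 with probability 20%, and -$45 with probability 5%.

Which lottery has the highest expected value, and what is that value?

Lottery A = 0.16 × 300 + 0.44 × 780 + 0.36 × 70 + 0.04 × 230 = 48 + 343.2 + 25.2 + 9.2 = 425.6
Lottery B = 0.07 × 730 + 0.1 × 1020 + 0.47 × 780 + 0.36 × (-175) = 51.1 + 102 + 366.6 − 63 = 456.7
Lottery C = 0.7 × 780 + 0.05 × 870 + 0.2 × (-50) + 0.05 × (-45) = 546 + 43.5 − 10 − 2.25 = 577.25

Lottery C ($577.25)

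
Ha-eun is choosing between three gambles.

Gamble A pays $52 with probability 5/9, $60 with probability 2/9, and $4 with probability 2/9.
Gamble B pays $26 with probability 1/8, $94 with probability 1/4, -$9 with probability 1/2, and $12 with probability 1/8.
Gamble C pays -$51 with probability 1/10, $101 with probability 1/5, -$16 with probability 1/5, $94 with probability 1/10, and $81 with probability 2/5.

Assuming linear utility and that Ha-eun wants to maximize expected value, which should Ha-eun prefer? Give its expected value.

Gamble C ($53.70)

Gamble A = 5/9 × 52 + 2/9 × 60 + 2/9 × 4 = 28.8889 + 13.3333 + 0.8889 = 43.1111
Gamble B = 1/8 × 26 + 1/4 × 94 + 1/2 × (-9) + 1/8 × 12 = 3.25 + 23.5 − 4.5 + 1.5 = 23.75
Gamble C = 1/10 × (-51) + 1/5 × 101 + 1/5 × (-16) + 1/10 × 94 + 2/5 × 81 = -5.1 + 20.2 − 3.2 + 9.4 + 32.4 = 53.7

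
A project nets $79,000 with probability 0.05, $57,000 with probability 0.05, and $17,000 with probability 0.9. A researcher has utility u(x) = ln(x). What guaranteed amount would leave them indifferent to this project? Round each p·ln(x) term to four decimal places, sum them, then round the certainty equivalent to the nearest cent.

E[u] = 0.05·ln(79000) + 0.05·ln(57000) + 0.9·ln(17000) = 0.5639 + 0.5475 + 8.7669 = 9.8783
CE = e^9.8783 ≈ 19502.54

$19,502.54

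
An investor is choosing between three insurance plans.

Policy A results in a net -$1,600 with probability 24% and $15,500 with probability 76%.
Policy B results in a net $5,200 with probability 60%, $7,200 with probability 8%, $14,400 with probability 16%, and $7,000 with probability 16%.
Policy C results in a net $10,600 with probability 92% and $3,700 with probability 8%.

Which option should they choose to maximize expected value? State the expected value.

Policy A = 0.24 × (-1600) + 0.76 × 15500 = -384 + 11780 = 11396
Policy B = 0.6 × 5200 + 0.08 × 7200 + 0.16 × 14400 + 0.16 × 7000 = 3120 + 576 + 2304 + 1120 = 7120
Policy C = 0.92 × 10600 + 0.08 × 3700 = 9752 + 296 = 10048

Policy A ($11,396)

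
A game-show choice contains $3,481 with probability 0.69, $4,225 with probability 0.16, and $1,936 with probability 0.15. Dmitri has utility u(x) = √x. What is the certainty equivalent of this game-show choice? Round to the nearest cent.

$3,330.44

E[u] = 0.69·√3481 + 0.16·√4225 + 0.15·√1936 = 0.69·59 + 0.16·65 + 0.15·44 = 57.71
CE = (57.71)² = 3330.4441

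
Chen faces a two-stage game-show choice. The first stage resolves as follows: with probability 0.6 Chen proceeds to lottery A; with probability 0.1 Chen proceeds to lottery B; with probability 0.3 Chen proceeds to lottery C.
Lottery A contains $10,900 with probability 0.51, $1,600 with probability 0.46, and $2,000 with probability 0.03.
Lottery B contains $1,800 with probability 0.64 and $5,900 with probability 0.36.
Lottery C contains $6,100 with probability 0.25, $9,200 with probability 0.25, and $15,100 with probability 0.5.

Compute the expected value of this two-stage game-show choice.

$7,553.10

EV(A) = 0.51 × 10900 + 0.46 × 1600 + 0.03 × 2000 = 5559 + 736 + 60 = 6355
EV(B) = 0.64 × 1800 + 0.36 × 5900 = 1152 + 2124 = 3276
EV(C) = 0.25 × 6100 + 0.25 × 9200 + 0.5 × 15100 = 1525 + 2300 + 7550 = 11375
Overall = 0.6 × 6355 + 0.1 × 3276 + 0.3 × 11375 = 3813 + 327.6 + 3412.5 = 7553.1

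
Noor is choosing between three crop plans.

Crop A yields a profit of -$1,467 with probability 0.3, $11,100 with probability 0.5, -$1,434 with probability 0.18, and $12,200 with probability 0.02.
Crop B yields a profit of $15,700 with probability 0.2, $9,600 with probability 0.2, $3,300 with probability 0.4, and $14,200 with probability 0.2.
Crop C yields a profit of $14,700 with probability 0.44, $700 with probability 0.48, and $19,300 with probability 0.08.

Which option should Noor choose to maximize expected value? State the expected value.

Crop B ($9,220)

Crop A = 0.3 × (-1467) + 0.5 × 11100 + 0.18 × (-1434) + 0.02 × 12200 = -440.1 + 5550 − 258.12 + 244 = 5095.78
Crop B = 0.2 × 15700 + 0.2 × 9600 + 0.4 × 3300 + 0.2 × 14200 = 3140 + 1920 + 1320 + 2840 = 9220
Crop C = 0.44 × 14700 + 0.48 × 700 + 0.08 × 19300 = 6468 + 336 + 1544 = 8348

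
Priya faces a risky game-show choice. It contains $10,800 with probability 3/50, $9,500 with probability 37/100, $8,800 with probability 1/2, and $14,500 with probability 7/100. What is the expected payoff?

EV = 3/50 × 10800 + 37/100 × 9500 + 1/2 × 8800 + 7/100 × 14500 = 648 + 3515 + 4400 + 1015 = 9578

$9,578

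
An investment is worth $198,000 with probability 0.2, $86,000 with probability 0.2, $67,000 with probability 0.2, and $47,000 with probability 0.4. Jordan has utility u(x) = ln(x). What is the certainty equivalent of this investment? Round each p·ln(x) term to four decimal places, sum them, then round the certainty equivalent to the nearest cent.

E[u] = 0.2·ln(198000) + 0.2·ln(86000) + 0.2·ln(67000) + 0.4·ln(47000) = 2.4392 + 2.2724 + 2.2225 + 4.3032 = 11.2373
CE = e^11.2373 ≈ 75909.72

$75,909.72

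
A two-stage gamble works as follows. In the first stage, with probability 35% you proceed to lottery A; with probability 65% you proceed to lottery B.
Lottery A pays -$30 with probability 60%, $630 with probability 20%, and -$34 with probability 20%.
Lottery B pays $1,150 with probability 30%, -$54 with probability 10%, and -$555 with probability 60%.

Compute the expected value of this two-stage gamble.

$39.71

EV(A) = 0.6 × (-30) + 0.2 × 630 + 0.2 × (-34) = -18 + 126 − 6.8 = 101.2
EV(B) = 0.3 × 1150 + 0.1 × (-54) + 0.6 × (-555) = 345 − 5.4 − 333 = 6.6
Overall = 0.35 × 101.2 + 0.65 × 6.6 = 35.42 + 4.29 = 39.71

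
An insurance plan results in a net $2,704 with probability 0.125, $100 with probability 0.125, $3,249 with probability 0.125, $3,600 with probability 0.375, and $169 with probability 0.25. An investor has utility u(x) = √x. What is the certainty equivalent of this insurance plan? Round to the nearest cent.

$1,650.39

E[u] = 0.125·√2704 + 0.125·√100 + 0.125·√3249 + 0.375·√3600 + 0.25·√169 = 0.125·52 + 0.125·10 + 0.125·57 + 0.375·60 + 0.25·13 = 40.625
CE = (40.625)² = 1650.390625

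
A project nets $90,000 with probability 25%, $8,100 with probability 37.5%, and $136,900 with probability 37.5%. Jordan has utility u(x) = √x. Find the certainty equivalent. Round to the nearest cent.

E[u] = 0.25·√90000 + 0.375·√8100 + 0.375·√136900 = 0.25·300 + 0.375·90 + 0.375·370 = 247.5
CE = (247.5)² = 61256.25

$61,256.25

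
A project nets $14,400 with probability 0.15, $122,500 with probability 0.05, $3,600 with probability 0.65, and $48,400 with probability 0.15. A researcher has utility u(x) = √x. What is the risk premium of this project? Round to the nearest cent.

$6,328.75

E[u] = 0.15·√14400 + 0.05·√122500 + 0.65·√3600 + 0.15·√48400 = 0.15·120 + 0.05·350 + 0.65·60 + 0.15·220 = 107.5
CE = (107.5)² = 11556.25
Risk premium = EV − CE = 17885 − 11556.25 = 6328.75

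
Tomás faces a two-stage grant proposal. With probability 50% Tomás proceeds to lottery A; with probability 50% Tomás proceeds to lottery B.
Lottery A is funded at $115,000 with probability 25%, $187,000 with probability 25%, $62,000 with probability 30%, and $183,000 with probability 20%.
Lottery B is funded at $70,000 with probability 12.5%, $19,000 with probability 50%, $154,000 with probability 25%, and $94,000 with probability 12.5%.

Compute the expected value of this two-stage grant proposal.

EV(A) = 0.25 × 115000 + 0.25 × 187000 + 0.3 × 62000 + 0.2 × 183000 = 28750 + 46750 + 18600 + 36600 = 130700
EV(B) = 0.125 × 70000 + 0.5 × 19000 + 0.25 × 154000 + 0.125 × 94000 = 8750 + 9500 + 38500 + 11750 = 68500
Overall = 0.5 × 130700 + 0.5 × 68500 = 65350 + 34250 = 99600

$99,600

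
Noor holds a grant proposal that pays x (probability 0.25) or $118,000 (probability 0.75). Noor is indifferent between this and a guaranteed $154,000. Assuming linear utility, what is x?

x = $262,000

0.25·x + 0.75·118000 = 154000
0.25·x = 154000 − 88500 = 65500
x = 65500 / 0.25 = 262000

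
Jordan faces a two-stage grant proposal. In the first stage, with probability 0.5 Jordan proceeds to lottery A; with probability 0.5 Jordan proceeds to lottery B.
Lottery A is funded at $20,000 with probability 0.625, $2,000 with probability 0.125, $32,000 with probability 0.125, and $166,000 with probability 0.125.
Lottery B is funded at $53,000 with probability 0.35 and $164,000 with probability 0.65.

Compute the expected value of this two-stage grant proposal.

EV(A) = 0.625 × 20000 + 0.125 × 2000 + 0.125 × 32000 + 0.125 × 166000 = 12500 + 250 + 4000 + 20750 = 37500
EV(B) = 0.35 × 53000 + 0.65 × 164000 = 18550 + 106600 = 125150
Overall = 0.5 × 37500 + 0.5 × 125150 = 18750 + 62575 = 81325

$81,325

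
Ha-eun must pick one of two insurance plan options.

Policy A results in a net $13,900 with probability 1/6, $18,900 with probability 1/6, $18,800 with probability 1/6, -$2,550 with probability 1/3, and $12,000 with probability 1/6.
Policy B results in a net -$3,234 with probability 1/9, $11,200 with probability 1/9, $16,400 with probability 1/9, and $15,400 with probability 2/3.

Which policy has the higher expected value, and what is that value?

Policy A = 1/6 × 13900 + 1/6 × 18900 + 1/6 × 18800 + 1/3 × (-2550) + 1/6 × 12000 = 2316.6667 + 3150 + 3133.3333 − 850 + 2000 = 9750
Policy B = 1/9 × (-3234) + 1/9 × 11200 + 1/9 × 16400 + 2/3 × 15400 = -359.3333 + 1244.4444 + 1822.2222 + 10266.6667 = 12974

Policy B ($12,974)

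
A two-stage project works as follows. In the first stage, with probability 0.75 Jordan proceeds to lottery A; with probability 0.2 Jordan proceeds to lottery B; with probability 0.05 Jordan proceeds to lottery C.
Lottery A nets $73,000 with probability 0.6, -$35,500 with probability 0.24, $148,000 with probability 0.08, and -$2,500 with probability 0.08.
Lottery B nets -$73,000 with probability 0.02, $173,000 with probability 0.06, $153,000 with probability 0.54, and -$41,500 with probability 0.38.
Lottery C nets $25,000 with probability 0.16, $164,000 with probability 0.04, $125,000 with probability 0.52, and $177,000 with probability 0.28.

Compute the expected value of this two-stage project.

EV(A) = 0.6 × 73000 + 0.24 × (-35500) + 0.08 × 148000 + 0.08 × (-2500) = 43800 − 8520 + 11840 − 200 = 46920
EV(B) = 0.02 × (-73000) + 0.06 × 173000 + 0.54 × 153000 + 0.38 × (-41500) = -1460 + 10380 + 82620 − 15770 = 75770
EV(C) = 0.16 × 25000 + 0.04 × 164000 + 0.52 × 125000 + 0.28 × 177000 = 4000 + 6560 + 65000 + 49560 = 125120
Overall = 0.75 × 46920 + 0.2 × 75770 + 0.05 × 125120 = 35190 + 15154 + 6256 = 56600

$56,600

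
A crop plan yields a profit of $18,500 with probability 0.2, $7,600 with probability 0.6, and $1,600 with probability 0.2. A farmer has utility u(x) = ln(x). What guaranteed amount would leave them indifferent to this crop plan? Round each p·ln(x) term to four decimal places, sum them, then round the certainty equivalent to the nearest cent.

$6,648.86

E[u] = 0.2·ln(18500) + 0.6·ln(7600) + 0.2·ln(1600) = 1.9651 + 5.3615 + 1.4756 = 8.8022
CE = e^8.8022 ≈ 6648.86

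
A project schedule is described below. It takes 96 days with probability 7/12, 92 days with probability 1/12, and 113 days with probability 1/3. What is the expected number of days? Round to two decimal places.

101.33 days

EV = 7/12 × 96 + 1/12 × 92 + 1/3 × 113 = 56 + 7.6667 + 37.6667 = 101.3333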